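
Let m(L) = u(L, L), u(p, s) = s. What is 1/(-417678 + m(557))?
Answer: -1/417121 ≈ -2.3974e-6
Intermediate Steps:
m(L) = L
1/(-417678 + m(557)) = 1/(-417678 + 557) = 1/(-417121) = -1/417121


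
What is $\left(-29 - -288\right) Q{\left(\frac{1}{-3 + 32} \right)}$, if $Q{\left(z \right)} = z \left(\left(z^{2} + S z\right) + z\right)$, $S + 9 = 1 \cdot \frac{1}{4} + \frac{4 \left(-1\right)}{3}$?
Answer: $- \frac{815591}{292668} \approx -2.7867$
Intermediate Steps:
$S = - \frac{121}{12}$ ($S = -9 + \left(1 \cdot \frac{1}{4} + \frac{4 \left(-1\right)}{3}\right) = -9 + \left(1 \cdot \frac{1}{4} - \frac{4}{3}\right) = -9 + \left(\frac{1}{4} - \frac{4}{3}\right) = -9 - \frac{13}{12} = - \frac{121}{12} \approx -10.083$)
$Q{\left(z \right)} = z \left(z^{2} - \frac{109 z}{12}\right)$ ($Q{\left(z \right)} = z \left(\left(z^{2} - \frac{121 z}{12}\right) + z\right) = z \left(z^{2} - \frac{109 z}{12}\right)$)
$\left(-29 - -288\right) Q{\left(\frac{1}{-3 + 32} \right)} = \left(-29 - -288\right) \left(\frac{1}{-3 + 32}\right)^{2} \left(- \frac{109}{12} + \frac{1}{-3 + 32}\right) = \left(-29 + 288\right) \left(\frac{1}{29}\right)^{2} \left(- \frac{109}{12} + \frac{1}{29}\right) = 259 \frac{- \frac{109}{12} + \frac{1}{29}}{841} = 259 \cdot \frac{1}{841} \left(- \frac{3149}{348}\right) = 259 \left(- \frac{3149}{292668}\right) = - \frac{815591}{292668}$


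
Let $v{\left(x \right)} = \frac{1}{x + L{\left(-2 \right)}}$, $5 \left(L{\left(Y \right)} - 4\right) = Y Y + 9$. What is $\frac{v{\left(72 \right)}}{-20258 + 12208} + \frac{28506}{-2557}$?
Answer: $- \frac{18036603937}{1617890610} \approx -11.148$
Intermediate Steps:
$L{\left(Y \right)} = \frac{29}{5} + \frac{Y^{2}}{5}$ ($L{\left(Y \right)} = 4 + \frac{Y Y + 9}{5} = 4 + \frac{Y^{2} + 9}{5} = 4 + \frac{9 + Y^{2}}{5} = 4 + \left(\frac{9}{5} + \frac{Y^{2}}{5}\right) = \frac{29}{5} + \frac{Y^{2}}{5}$)
$v{\left(x \right)} = \frac{1}{\frac{33}{5} + x}$ ($v{\left(x \right)} = \frac{1}{x + \left(\frac{29}{5} + \frac{\left(-2\right)^{2}}{5}\right)} = \frac{1}{x + \left(\frac{29}{5} + \frac{1}{5} \cdot 4\right)} = \frac{1}{x + \left(\frac{29}{5} + \frac{4}{5}\right)} = \frac{1}{x + \frac{33}{5}} = \frac{1}{\frac{33}{5} + x}$)
$\frac{v{\left(72 \right)}}{-20258 + 12208} + \frac{28506}{-2557} = \frac{5 \frac{1}{33 + 5 \cdot 72}}{-20258 + 12208} + \frac{28506}{-2557} = \frac{5 \frac{1}{33 + 360}}{-8050} + 28506 \left(- \frac{1}{2557}\right) = \frac{5}{393} \left(- \frac{1}{8050}\right) - \frac{28506}{2557} = - \frac{1}{632730} - \frac{28506}{2557} = - \frac{18036603937}{1617890610}$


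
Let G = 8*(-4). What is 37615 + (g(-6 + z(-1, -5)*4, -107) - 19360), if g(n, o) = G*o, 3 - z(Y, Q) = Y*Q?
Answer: 21679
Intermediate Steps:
G = -32
z(Y, Q) = 3 - Q*Y (z(Y, Q) = 3 - Y*Q = 3 - Q*Y)
g(n, o) = -32*o
37615 + (g(-6 + z(-1, -5)*4, -107) - 19360) = 37615 + (-32*(-107) - 19360) = 37615 + (3424 - 19360) = 37615 - 15936 = 21679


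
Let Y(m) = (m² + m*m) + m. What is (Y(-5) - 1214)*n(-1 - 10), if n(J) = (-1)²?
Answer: -1169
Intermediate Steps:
Y(m) = m + 2*m² (Y(m) = (m² + m²) + m = 2*m² + m = m + 2*m²)
n(J) = 1
(Y(-5) - 1214)*n(-1 - 10) = (-5*(1 + 2*(-5)) - 1214)*1 = (-5*(1 - 10) - 1214)*1 = (-5*(-9) - 1214)*1 = (45 - 1214)*1 = -1169*1 = -1169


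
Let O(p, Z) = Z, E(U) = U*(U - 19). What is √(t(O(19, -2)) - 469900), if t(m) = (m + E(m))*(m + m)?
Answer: 2*I*√117515 ≈ 685.61*I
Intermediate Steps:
E(U) = U*(-19 + U)
t(m) = 2*m*(m + m*(-19 + m)) (t(m) = (m + m*(-19 + m))*(m + m) = (m + m*(-19 + m))*(2*m) = 2*m*(m + m*(-19 + m)))
√(t(O(19, -2)) - 469900) = √(2*(-2)²*(-18 - 2) - 469900) = √(2*4*(-20) - 469900) = √(-160 - 469900) = √(-470060) = 2*I*√117515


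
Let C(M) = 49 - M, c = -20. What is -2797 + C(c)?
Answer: -2728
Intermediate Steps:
-2797 + C(c) = -2797 + (49 - 1*(-20)) = -2797 + (49 + 20) = -2797 + 69 = -2728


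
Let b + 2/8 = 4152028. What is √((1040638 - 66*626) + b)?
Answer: √20605399/2 ≈ 2269.7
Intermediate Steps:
b = 16608111/4 (b = -¼ + 4152028 = 16608111/4 ≈ 4.1520e+6)
√((1040638 - 66*626) + b) = √((1040638 - 66*626) + 16608111/4) = √((1040638 - 1*41316) + 16608111/4) = √((1040638 - 41316) + 16608111/4) = √(999322 + 16608111/4) = √(20605399/4) = √20605399/2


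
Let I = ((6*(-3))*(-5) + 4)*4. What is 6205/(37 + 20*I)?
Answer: 6205/7557 ≈ 0.82109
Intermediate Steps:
I = 376 (I = (-18*(-5) + 4)*4 = (90 + 4)*4 = 94*4 = 376)
6205/(37 + 20*I) = 6205/(37 + 20*376) = 6205/(37 + 7520) = 6205/7557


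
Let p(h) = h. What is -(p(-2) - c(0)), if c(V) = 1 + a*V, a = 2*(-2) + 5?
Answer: 3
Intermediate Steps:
a = 1 (a = -4 + 5 = 1)
c(V) = 1 + V (c(V) = 1 + 1*V = 1 + V)
-(p(-2) - c(0)) = -(-2 - (1 + 0)) = -(-2 - 1*1) = -(-2 - 1) = -1*(-3) = 3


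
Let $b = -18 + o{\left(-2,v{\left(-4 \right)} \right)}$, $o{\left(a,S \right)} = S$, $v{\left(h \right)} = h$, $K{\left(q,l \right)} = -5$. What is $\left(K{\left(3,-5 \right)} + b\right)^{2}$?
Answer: $729$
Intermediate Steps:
$b = -22$ ($b = -18 - 4 = -22$)
$\left(K{\left(3,-5 \right)} + b\right)^{2} = \left(-5 - 22\right)^{2} = \left(-27\right)^{2} = 729$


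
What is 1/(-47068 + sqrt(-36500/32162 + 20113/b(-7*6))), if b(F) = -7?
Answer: -5298303556/249380875338711 - I*sqrt(36422730436001)/249380875338711 ≈ -2.1246e-5 - 2.42e-8*I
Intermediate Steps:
1/(-47068 + sqrt(-36500/32162 + 20113/b(-7*6))) = 1/(-47068 + sqrt(-36500/32162 + 20113/(-7))) = 1/(-47068 + sqrt(-36500*1/32162 + 20113*(-1/7))) = 1/(-47068 + sqrt(-18250/16081 - 20113/7)) = 1/(-47068 + sqrt(-323564903/112567)) = 1/(-47068 + I*sqrt(36422730436001)/112567)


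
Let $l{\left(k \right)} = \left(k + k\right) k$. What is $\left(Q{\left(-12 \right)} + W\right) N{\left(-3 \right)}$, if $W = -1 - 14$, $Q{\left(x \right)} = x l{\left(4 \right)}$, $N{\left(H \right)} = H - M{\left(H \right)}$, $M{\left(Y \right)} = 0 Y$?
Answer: $1197$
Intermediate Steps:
$M{\left(Y \right)} = 0$
$l{\left(k \right)} = 2 k^{2}$ ($l{\left(k \right)} = 2 k k = 2 k^{2}$)
$N{\left(H \right)} = H$ ($N{\left(H \right)} = H - 0 = H + 0 = H$)
$Q{\left(x \right)} = 32 x$ ($Q{\left(x \right)} = x 2 \cdot 4^{2} = x 2 \cdot 16 = x 32 = 32 x$)
$W = -15$ ($W = -1 - 14 = -15$)
$\left(Q{\left(-12 \right)} + W\right) N{\left(-3 \right)} = \left(32 \left(-12\right) - 15\right) \left(-3\right) = \left(-384 - 15\right) \left(-3\right) = \left(-399\right) \left(-3\right) = 1197$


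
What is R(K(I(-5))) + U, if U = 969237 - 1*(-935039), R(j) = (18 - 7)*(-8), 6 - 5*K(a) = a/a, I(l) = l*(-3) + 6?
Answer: 1904188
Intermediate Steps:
I(l) = 6 - 3*l (I(l) = -3*l + 6 = 6 - 3*l)
K(a) = 1 (K(a) = 6/5 - a/(5*a) = 6/5 - 1/5*1 = 6/5 - 1/5 = 1)
R(j) = -88 (R(j) = 11*(-8) = -88)
U = 1904276 (U = 969237 + 935039 = 1904276)
R(K(I(-5))) + U = -88 + 1904276 = 1904188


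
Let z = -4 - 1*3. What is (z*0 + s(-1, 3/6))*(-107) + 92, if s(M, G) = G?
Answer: 77/2 ≈ 38.500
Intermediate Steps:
z = -7 (z = -4 - 3 = -7)
(z*0 + s(-1, 3/6))*(-107) + 92 = (-7*0 + 3/6)*(-107) + 92 = (0 + 3*(⅙))*(-107) + 92 = (0 + ½)*(-107) + 92 = (½)*(-107) + 92 = -107/2 + 92 = 77/2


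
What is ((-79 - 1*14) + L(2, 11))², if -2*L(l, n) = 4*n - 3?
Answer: 51529/4 ≈ 12882.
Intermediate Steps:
L(l, n) = 3/2 - 2*n (L(l, n) = -(4*n - 3)/2 = -(-3 + 4*n)/2 = 3/2 - 2*n)
((-79 - 1*14) + L(2, 11))² = ((-79 - 1*14) + (3/2 - 2*11))² = ((-79 - 14) + (3/2 - 22))² = (-93 - 41/2)² = (-227/2)² = 51529/4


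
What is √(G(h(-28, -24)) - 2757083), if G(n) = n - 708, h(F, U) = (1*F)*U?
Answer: I*√2757119 ≈ 1660.5*I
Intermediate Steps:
h(F, U) = F*U
G(n) = -708 + n
√(G(h(-28, -24)) - 2757083) = √((-708 - 28*(-24)) - 2757083) = √((-708 + 672) - 2757083) = √(-36 - 2757083) = √(-2757119) = I*√2757119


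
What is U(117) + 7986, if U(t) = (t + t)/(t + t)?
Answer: 7987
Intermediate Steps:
U(t) = 1 (U(t) = (2*t)/((2*t)) = (2*t)*(1/(2*t)) = 1)
U(117) + 7986 = 1 + 7986 = 7987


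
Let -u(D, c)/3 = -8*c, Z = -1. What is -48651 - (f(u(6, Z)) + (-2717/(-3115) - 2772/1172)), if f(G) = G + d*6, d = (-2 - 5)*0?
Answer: -44380257151/912695 ≈ -48626.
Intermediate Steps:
d = 0 (d = -7*0 = 0)
u(D, c) = 24*c (u(D, c) = -(-24)*c = 24*c)
f(G) = G (f(G) = G + 0*6 = G + 0 = G)
-48651 - (f(u(6, Z)) + (-2717/(-3115) - 2772/1172)) = -48651 - (24*(-1) + (-2717/(-3115) - 2772/1172)) = -48651 - (-24 + (-2717*(-1/3115) - 2772*1/1172)) = -48651 - (-24 + (2717/3115 - 693/293)) = -48651 - (-24 - 1362614/912695) = -48651 - 1*(-23267294/912695) = -48651 + 23267294/912695 = -44380257151/912695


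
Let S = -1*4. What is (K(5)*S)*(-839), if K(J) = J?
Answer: 16780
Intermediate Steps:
S = -4
(K(5)*S)*(-839) = (5*(-4))*(-839) = -20*(-839) = 16780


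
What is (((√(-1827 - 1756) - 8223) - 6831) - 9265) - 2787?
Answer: -27106 + I*√3583 ≈ -27106.0 + 59.858*I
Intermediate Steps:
(((√(-1827 - 1756) - 8223) - 6831) - 9265) - 2787 = (((√(-3583) - 8223) - 6831) - 9265) - 2787 = (((I*√3583 - 8223) - 6831) - 9265) - 2787 = (((-8223 + I*√3583) - 6831) - 9265) - 2787 = ((-15054 + I*√3583) - 9265) - 2787 = (-24319 + I*√3583) - 2787 = -27106 + I*√3583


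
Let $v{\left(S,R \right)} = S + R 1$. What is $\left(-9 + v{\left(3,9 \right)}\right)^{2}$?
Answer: $9$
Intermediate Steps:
$v{\left(S,R \right)} = R + S$ ($v{\left(S,R \right)} = S + R = R + S$)
$\left(-9 + v{\left(3,9 \right)}\right)^{2} = \left(-9 + \left(9 + 3\right)\right)^{2} = \left(-9 + 12\right)^{2} = 3^{2} = 9$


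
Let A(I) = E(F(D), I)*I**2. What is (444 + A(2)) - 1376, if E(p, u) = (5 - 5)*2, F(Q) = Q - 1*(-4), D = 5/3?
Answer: -932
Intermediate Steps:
D = 5/3 (D = 5*(1/3) = 5/3 ≈ 1.6667)
F(Q) = 4 + Q (F(Q) = Q + 4 = 4 + Q)
E(p, u) = 0 (E(p, u) = 0*2 = 0)
A(I) = 0 (A(I) = 0*I**2 = 0)
(444 + A(2)) - 1376 = (444 + 0) - 1376 = 444 - 1376 = -932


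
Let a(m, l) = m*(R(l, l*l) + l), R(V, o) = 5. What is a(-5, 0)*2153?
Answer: -53825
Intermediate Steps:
a(m, l) = m*(5 + l)
a(-5, 0)*2153 = -5*(5 + 0)*2153 = -5*5*2153 = -25*2153 = -53825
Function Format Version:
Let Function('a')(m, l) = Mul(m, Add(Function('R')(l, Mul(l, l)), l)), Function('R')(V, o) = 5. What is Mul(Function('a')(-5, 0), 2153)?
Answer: -53825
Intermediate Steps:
Function('a')(m, l) = Mul(m, Add(5, l))
Mul(Function('a')(-5, 0), 2153) = Mul(Mul(-5, Add(5, 0)), 2153) = Mul(Mul(-5, 5), 2153) = Mul(-25, 2153) = -53825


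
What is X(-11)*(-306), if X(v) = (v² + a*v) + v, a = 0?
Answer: -33660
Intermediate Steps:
X(v) = v + v² (X(v) = (v² + 0*v) + v = (v² + 0) + v = v² + v = v + v²)
X(-11)*(-306) = -11*(1 - 11)*(-306) = -11*(-10)*(-306) = 110*(-306) = -33660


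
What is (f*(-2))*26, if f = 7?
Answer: -364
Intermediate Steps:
(f*(-2))*26 = (7*(-2))*26 = -14*26 = -364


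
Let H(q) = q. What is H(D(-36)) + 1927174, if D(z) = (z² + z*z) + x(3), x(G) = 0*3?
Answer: 1929766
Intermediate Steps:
x(G) = 0
D(z) = 2*z² (D(z) = (z² + z*z) + 0 = (z² + z²) + 0 = 2*z² + 0 = 2*z²)
H(D(-36)) + 1927174 = 2*(-36)² + 1927174 = 2*1296 + 1927174 = 2592 + 1927174 = 1929766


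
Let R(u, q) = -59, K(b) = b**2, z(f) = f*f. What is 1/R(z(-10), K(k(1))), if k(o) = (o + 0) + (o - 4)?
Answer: -1/59 ≈ -0.016949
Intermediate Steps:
k(o) = -4 + 2*o (k(o) = o + (-4 + o) = -4 + 2*o)
z(f) = f**2
1/R(z(-10), K(k(1))) = 1/(-59) = -1/59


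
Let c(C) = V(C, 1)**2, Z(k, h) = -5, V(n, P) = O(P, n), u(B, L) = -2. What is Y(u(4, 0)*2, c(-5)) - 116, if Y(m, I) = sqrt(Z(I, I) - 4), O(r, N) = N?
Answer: -116 + 3*I ≈ -116.0 + 3.0*I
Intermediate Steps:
V(n, P) = n
c(C) = C**2
Y(m, I) = 3*I (Y(m, I) = sqrt(-5 - 4) = sqrt(-9) = 3*I)
Y(u(4, 0)*2, c(-5)) - 116 = 3*I - 116 = -116 + 3*I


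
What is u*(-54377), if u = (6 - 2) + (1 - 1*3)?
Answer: -108754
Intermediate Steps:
u = 2 (u = 4 + (1 - 3) = 4 - 2 = 2)
u*(-54377) = 2*(-54377) = -108754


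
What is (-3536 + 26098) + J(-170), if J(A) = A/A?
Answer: 22563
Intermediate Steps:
J(A) = 1
(-3536 + 26098) + J(-170) = (-3536 + 26098) + 1 = 22562 + 1 = 22563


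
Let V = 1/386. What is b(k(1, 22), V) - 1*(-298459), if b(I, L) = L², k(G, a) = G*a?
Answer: 44469197165/148996 ≈ 2.9846e+5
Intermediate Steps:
V = 1/386 ≈ 0.0025907
b(k(1, 22), V) - 1*(-298459) = (1/386)² - 1*(-298459) = 1/148996 + 298459 = 44469197165/148996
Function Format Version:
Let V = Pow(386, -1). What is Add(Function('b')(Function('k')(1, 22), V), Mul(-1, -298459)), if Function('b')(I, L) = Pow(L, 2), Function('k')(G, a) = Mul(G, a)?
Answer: Rational(44469197165, 148996) ≈ 2.9846e+5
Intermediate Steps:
V = Rational(1, 386) ≈ 0.0025907
Add(Function('b')(Function('k')(1, 22), V), Mul(-1, -298459)) = Add(Pow(Rational(1, 386), 2), Mul(-1, -298459)) = Add(Rational(1, 148996), 298459) = Rational(44469197165, 148996)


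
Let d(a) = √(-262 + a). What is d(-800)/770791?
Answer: 3*I*√118/770791 ≈ 4.2279e-5*I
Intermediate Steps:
d(-800)/770791 = √(-262 - 800)/770791 = √(-1062)*(1/770791) = (3*I*√118)*(1/770791) = 3*I*√118/770791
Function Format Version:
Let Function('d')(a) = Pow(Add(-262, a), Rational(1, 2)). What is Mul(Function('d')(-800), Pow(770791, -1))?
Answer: Mul(Rational(3, 770791), I, Pow(118, Rational(1, 2))) ≈ Mul(4.2279e-5, I)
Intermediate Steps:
Mul(Function('d')(-800), Pow(770791, -1)) = Mul(Pow(Add(-262, -800), Rational(1, 2)), Pow(770791, -1)) = Mul(Pow(-1062, Rational(1, 2)), Rational(1, 770791)) = Mul(Mul(3, I, Pow(118, Rational(1, 2))), Rational(1, 770791)) = Mul(Rational(3, 770791), I, Pow(118, Rational(1, 2)))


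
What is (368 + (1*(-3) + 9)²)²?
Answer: 163216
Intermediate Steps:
(368 + (1*(-3) + 9)²)² = (368 + (-3 + 9)²)² = (368 + 6²)² = (368 + 36)² = 404² = 163216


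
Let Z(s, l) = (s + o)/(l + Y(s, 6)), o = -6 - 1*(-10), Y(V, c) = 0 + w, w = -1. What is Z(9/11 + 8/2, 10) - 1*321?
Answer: -31682/99 ≈ -320.02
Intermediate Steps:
Y(V, c) = -1 (Y(V, c) = 0 - 1 = -1)
o = 4 (o = -6 + 10 = 4)
Z(s, l) = (4 + s)/(-1 + l) (Z(s, l) = (s + 4)/(l - 1) = (4 + s)/(-1 + l))
Z(9/11 + 8/2, 10) - 1*321 = (4 + (9/11 + 8/2))/(-1 + 10) - 1*321 = (4 + (9*(1/11) + 8*(½)))/9 - 321 = (4 + (9/11 + 4))/9 - 321 = (4 + 53/11)/9 - 321 = (⅑)*(97/11) - 321 = 97/99 - 321 = -31682/99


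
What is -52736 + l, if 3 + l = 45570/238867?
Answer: -12597561143/238867 ≈ -52739.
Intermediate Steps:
l = -671031/238867 (l = -3 + 45570/238867 = -671031/238867 ≈ -2.8092)
-52736 + l = -52736 - 671031/238867 = -12597561143/238867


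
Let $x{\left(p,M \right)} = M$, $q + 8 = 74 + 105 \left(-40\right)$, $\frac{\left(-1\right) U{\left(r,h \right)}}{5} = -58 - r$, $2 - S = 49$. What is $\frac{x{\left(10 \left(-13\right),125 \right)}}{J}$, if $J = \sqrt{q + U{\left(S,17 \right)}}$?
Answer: $- \frac{125 i \sqrt{4079}}{4079} \approx - 1.9572 i$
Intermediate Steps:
$S = -47$ ($S = 2 - 49 = -47$)
$U{\left(r,h \right)} = 290 + 5 r$ ($U{\left(r,h \right)} = - 5 \left(-58 - r\right) = 290 + 5 r$)
$q = -4134$ ($q = -8 + \left(74 + 105 \left(-40\right)\right) = -8 + \left(74 - 4200\right) = -8 - 4126 = -4134$)
$J = i \sqrt{4079}$ ($J = \sqrt{-4134 + \left(290 + 5 \left(-47\right)\right)} = \sqrt{-4134 + \left(290 - 235\right)} = \sqrt{-4134 + 55} = \sqrt{-4079} = i \sqrt{4079} \approx 63.867 i$)
$\frac{x{\left(10 \left(-13\right),125 \right)}}{J} = \frac{125}{i \sqrt{4079}} = 125 \left(- \frac{i \sqrt{4079}}{4079}\right) = - \frac{125 i \sqrt{4079}}{4079}$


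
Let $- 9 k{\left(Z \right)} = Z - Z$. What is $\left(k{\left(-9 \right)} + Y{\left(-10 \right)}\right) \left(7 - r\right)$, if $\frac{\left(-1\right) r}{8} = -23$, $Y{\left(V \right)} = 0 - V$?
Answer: $-1770$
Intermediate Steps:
$Y{\left(V \right)} = - V$
$r = 184$ ($r = \left(-8\right) \left(-23\right) = 184$)
$k{\left(Z \right)} = 0$ ($k{\left(Z \right)} = - \frac{Z - Z}{9} = \left(- \frac{1}{9}\right) 0 = 0$)
$\left(k{\left(-9 \right)} + Y{\left(-10 \right)}\right) \left(7 - r\right) = \left(0 - -10\right) \left(7 - 184\right) = \left(0 + 10\right) \left(7 - 184\right) = 10 \left(-177\right) = -1770$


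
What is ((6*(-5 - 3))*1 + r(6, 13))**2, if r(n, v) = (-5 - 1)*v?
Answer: 15876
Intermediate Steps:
r(n, v) = -6*v
((6*(-5 - 3))*1 + r(6, 13))**2 = ((6*(-5 - 3))*1 - 6*13)**2 = ((6*(-8))*1 - 78)**2 = (-48*1 - 78)**2 = (-48 - 78)**2 = (-126)**2 = 15876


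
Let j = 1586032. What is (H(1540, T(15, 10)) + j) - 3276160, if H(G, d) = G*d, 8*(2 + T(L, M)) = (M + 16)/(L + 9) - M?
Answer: -40678187/24 ≈ -1.6949e+6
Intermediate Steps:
T(L, M) = -2 - M/8 + (16 + M)/(8*(9 + L)) (T(L, M) = -2 + ((M + 16)/(L + 9) - M)/8 = -2 + ((16 + M)/(9 + L) - M)/8 = -2 + (-M + (16 + M)/(9 + L))/8 = -2 + (-M/8 + (16 + M)/(8*(9 + L))) = -2 - M/8 + (16 + M)/(8*(9 + L)))
(H(1540, T(15, 10)) + j) - 3276160 = (1540*((-16 - 1*10 - 2*15 - ⅛*15*10)/(9 + 15)) + 1586032) - 3276160 = (1540*((-16 - 10 - 30 - 75/4)/24) + 1586032) - 3276160 = (1540*((1/24)*(-299/4)) + 1586032) - 3276160 = (1540*(-299/96) + 1586032) - 3276160 = (-115115/24 + 1586032) - 3276160 = 37949653/24 - 3276160 = -40678187/24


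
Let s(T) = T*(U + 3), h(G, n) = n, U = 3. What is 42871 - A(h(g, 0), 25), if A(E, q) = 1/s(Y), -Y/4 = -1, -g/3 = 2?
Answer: 1028903/24 ≈ 42871.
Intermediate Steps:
g = -6 (g = -3*2 = -6)
Y = 4 (Y = -4*(-1) = 4)
s(T) = 6*T (s(T) = T*(3 + 3) = T*6 = 6*T)
A(E, q) = 1/24 (A(E, q) = 1/(6*4) = 1/24)
42871 - A(h(g, 0), 25) = 42871 - 1*1/24 = 42871 - 1/24 = 1028903/24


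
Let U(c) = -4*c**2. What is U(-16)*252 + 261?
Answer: -257787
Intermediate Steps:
U(c) = -4*c**2
U(-16)*252 + 261 = -4*(-16)**2*252 + 261 = -4*256*252 + 261 = -1024*252 + 261 = -258048 + 261 = -257787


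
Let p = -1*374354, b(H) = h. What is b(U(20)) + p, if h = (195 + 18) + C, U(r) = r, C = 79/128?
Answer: -47889969/128 ≈ -3.7414e+5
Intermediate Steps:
C = 79/128 (C = 79*(1/128) = 79/128 ≈ 0.61719)
h = 27343/128 (h = (195 + 18) + 79/128 = 213 + 79/128 = 27343/128 ≈ 213.62)
b(H) = 27343/128
p = -374354
b(U(20)) + p = 27343/128 - 374354 = -47889969/128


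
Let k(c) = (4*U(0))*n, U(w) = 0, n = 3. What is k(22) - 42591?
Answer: -42591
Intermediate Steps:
k(c) = 0 (k(c) = (4*0)*3 = 0*3 = 0)
k(22) - 42591 = 0 - 42591 = -42591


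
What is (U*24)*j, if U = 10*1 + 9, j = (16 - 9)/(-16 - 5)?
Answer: -152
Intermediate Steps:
j = -⅓ (j = 7/(-21) = 7*(-1/21) = -⅓ ≈ -0.33333)
U = 19 (U = 10 + 9 = 19)
(U*24)*j = (19*24)*(-⅓) = 456*(-⅓) = -152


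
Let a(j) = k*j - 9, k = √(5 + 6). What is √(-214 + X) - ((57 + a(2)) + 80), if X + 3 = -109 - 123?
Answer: -128 - 2*√11 + I*√449 ≈ -134.63 + 21.19*I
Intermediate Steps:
X = -235 (X = -3 + (-109 - 123) = -3 - 232 = -235)
k = √11 ≈ 3.3166
a(j) = -9 + j*√11 (a(j) = √11*j - 9 = j*√11 - 9 = -9 + j*√11)
√(-214 + X) - ((57 + a(2)) + 80) = √(-214 - 235) - ((57 + (-9 + 2*√11)) + 80) = √(-449) - ((48 + 2*√11) + 80) = I*√449 - (128 + 2*√11) = I*√449 + (-128 - 2*√11) = -128 - 2*√11 + I*√449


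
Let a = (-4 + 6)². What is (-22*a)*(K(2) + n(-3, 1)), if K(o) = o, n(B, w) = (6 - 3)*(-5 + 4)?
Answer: 88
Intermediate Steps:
n(B, w) = -3 (n(B, w) = 3*(-1) = -3)
a = 4 (a = 2² = 4)
(-22*a)*(K(2) + n(-3, 1)) = (-22*4)*(2 - 3) = -88*(-1) = 88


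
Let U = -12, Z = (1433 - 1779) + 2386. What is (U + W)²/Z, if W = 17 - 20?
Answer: 15/136 ≈ 0.11029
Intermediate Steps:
W = -3
Z = 2040 (Z = -346 + 2386 = 2040)
(U + W)²/Z = (-12 - 3)²/2040 = (-15)²*(1/2040) = 225*(1/2040) = 15/136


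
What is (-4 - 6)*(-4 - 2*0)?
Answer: 40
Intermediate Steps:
(-4 - 6)*(-4 - 2*0) = -10*(-4 + 0) = -10*(-4) = 40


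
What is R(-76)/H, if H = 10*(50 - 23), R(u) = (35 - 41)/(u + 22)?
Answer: 1/2430 ≈ 0.00041152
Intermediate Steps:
R(u) = -6/(22 + u)
H = 270 (H = 10*27 = 270)
R(-76)/H = -6/(22 - 76)/270 = -6/(-54)*(1/270) = -6*(-1/54)*(1/270) = (1/9)*(1/270) = 1/2430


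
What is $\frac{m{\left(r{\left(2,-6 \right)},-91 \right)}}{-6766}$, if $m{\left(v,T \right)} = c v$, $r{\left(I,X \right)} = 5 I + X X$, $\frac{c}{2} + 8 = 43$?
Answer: $- \frac{1610}{3383} \approx -0.47591$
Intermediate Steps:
$c = 70$ ($c = -16 + 2 \cdot 43 = -16 + 86 = 70$)
$r{\left(I,X \right)} = X^{2} + 5 I$ ($r{\left(I,X \right)} = 5 I + X^{2} = X^{2} + 5 I$)
$m{\left(v,T \right)} = 70 v$
$\frac{m{\left(r{\left(2,-6 \right)},-91 \right)}}{-6766} = \frac{70 \left(\left(-6\right)^{2} + 5 \cdot 2\right)}{-6766} = 70 \left(36 + 10\right) \left(- \frac{1}{6766}\right) = 70 \cdot 46 \left(- \frac{1}{6766}\right) = 3220 \left(- \frac{1}{6766}\right) = - \frac{1610}{3383}$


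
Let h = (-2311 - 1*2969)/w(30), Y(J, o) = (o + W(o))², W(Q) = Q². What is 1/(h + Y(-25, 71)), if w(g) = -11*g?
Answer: 1/26132560 ≈ 3.8266e-8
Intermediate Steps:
Y(J, o) = (o + o²)²
h = 16 (h = (-2311 - 1*2969)/((-11*30)) = (-2311 - 2969)/(-330) = -5280*(-1/330) = 16)
1/(h + Y(-25, 71)) = 1/(16 + 71²*(1 + 71)²) = 1/(16 + 5041*72²) = 1/(16 + 5041*5184) = 1/(16 + 26132544) = 1/26132560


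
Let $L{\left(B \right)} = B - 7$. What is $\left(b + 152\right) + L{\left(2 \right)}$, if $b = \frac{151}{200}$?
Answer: $\frac{29551}{200} \approx 147.75$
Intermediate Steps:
$b = \frac{151}{200}$ ($b = 151 \cdot \frac{1}{200} = \frac{151}{200} \approx 0.755$)
$L{\left(B \right)} = -7 + B$
$\left(b + 152\right) + L{\left(2 \right)} = \left(\frac{151}{200} + 152\right) + \left(-7 + 2\right) = \frac{30551}{200} - 5 = \frac{29551}{200}$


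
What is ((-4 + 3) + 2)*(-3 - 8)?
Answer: -11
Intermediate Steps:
((-4 + 3) + 2)*(-3 - 8) = (-1 + 2)*(-11) = 1*(-11) = -11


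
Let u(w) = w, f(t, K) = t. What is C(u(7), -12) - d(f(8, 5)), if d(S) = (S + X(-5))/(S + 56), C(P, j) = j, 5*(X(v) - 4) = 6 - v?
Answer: -3911/320 ≈ -12.222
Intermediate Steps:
X(v) = 26/5 - v/5 (X(v) = 4 + (6 - v)/5 = 4 + (6/5 - v/5) = 26/5 - v/5)
d(S) = (31/5 + S)/(56 + S) (d(S) = (S + (26/5 - 1/5*(-5)))/(S + 56) = (S + (26/5 + 1))/(56 + S) = (S + 31/5)/(56 + S) = (31/5 + S)/(56 + S))
C(u(7), -12) - d(f(8, 5)) = -12 - (31/5 + 8)/(56 + 8) = -12 - 71/(64*5) = -12 - 1*71/320 = -12 - 71/320 = -3911/320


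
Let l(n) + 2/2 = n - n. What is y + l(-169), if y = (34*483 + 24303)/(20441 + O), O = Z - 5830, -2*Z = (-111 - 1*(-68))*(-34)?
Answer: 5369/2776 ≈ 1.9341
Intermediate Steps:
l(n) = -1 (l(n) = -1 + (n - n) = -1 + 0 = -1)
Z = -731 (Z = -(-111 - 1*(-68))*(-34)/2 = -(-111 + 68)*(-34)/2 = -(-43)*(-34)/2 = -½*1462 = -731)
O = -6561 (O = -731 - 5830 = -6561)
y = 8145/2776 (y = (34*483 + 24303)/(20441 - 6561) = (16422 + 24303)/13880 = 40725*(1/13880) = 8145/2776 ≈ 2.9341)
y + l(-169) = 8145/2776 - 1 = 5369/2776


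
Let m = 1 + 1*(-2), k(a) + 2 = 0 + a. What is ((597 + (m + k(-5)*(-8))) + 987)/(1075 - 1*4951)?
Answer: -1639/3876 ≈ -0.42286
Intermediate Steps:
k(a) = -2 + a (k(a) = -2 + (0 + a) = -2 + a)
m = -1 (m = 1 - 2 = -1)
((597 + (m + k(-5)*(-8))) + 987)/(1075 - 1*4951) = ((597 + (-1 + (-2 - 5)*(-8))) + 987)/(1075 - 1*4951) = ((597 + (-1 - 7*(-8))) + 987)/(1075 - 4951) = ((597 + (-1 + 56)) + 987)/(-3876) = ((597 + 55) + 987)*(-1/3876) = (652 + 987)*(-1/3876) = 1639*(-1/3876) = -1639/3876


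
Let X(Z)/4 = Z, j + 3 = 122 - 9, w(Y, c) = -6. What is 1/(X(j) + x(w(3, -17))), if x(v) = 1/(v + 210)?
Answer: 204/89761 ≈ 0.0022727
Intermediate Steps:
j = 110 (j = -3 + (122 - 9) = -3 + 113 = 110)
x(v) = 1/(210 + v)
X(Z) = 4*Z
1/(X(j) + x(w(3, -17))) = 1/(4*110 + 1/(210 - 6)) = 1/(440 + 1/204) = 1/(89761/204) = 204/89761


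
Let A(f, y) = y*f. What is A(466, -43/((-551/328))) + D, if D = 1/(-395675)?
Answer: 136871562771/11474575 ≈ 11928.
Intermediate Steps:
A(f, y) = f*y
D = -1/395675 ≈ -2.5273e-6
A(466, -43/((-551/328))) + D = 466*(-43/((-551/328))) - 1/395675 = 466*(-43/((-551*1/328))) - 1/395675 = 466*(-43/(-551/328)) - 1/395675 = 466*(-43*(-328/551)) - 1/395675 = 466*(14104/551) - 1/395675 = 6572464/551 - 1/395675 = 136871562771/11474575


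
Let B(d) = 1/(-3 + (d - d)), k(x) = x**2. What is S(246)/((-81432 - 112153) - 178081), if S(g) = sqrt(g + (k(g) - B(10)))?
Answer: -sqrt(546861)/1114998 ≈ -0.00066323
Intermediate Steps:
B(d) = -1/3 (B(d) = 1/(-3 + 0) = 1/(-3) = -1/3)
S(g) = sqrt(1/3 + g + g**2) (S(g) = sqrt(g + (g**2 - 1*(-1/3))) = sqrt(g + (g**2 + 1/3)) = sqrt(g + (1/3 + g**2)) = sqrt(1/3 + g + g**2))
S(246)/((-81432 - 112153) - 178081) = (sqrt(3 + 9*246 + 9*246**2)/3)/((-81432 - 112153) - 178081) = (sqrt(3 + 2214 + 9*60516)/3)/(-193585 - 178081) = (sqrt(3 + 2214 + 544644)/3)/(-371666) = (sqrt(546861)/3)*(-1/371666) = -sqrt(546861)/1114998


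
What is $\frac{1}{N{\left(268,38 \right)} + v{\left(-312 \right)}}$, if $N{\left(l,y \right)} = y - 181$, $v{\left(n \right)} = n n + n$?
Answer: $\frac{1}{96889} \approx 1.0321 \cdot 10^{-5}$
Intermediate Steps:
$v{\left(n \right)} = n + n^{2}$ ($v{\left(n \right)} = n^{2} + n = n + n^{2}$)
$N{\left(l,y \right)} = -181 + y$
$\frac{1}{N{\left(268,38 \right)} + v{\left(-312 \right)}} = \frac{1}{\left(-181 + 38\right) - 312 \left(1 - 312\right)} = \frac{1}{-143 - -97032} = \frac{1}{-143 + 97032} = \frac{1}{96889}$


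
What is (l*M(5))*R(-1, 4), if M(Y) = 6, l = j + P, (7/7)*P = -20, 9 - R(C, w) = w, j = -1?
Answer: -630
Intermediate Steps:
R(C, w) = 9 - w
P = -20
l = -21 (l = -1 - 20 = -21)
(l*M(5))*R(-1, 4) = (-21*6)*(9 - 1*4) = -126*(9 - 4) = -126*5 = -630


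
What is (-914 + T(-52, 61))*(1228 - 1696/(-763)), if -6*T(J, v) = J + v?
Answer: -859343230/763 ≈ -1.1263e+6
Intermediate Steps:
T(J, v) = -J/6 - v/6 (T(J, v) = -(J + v)/6 = -J/6 - v/6)
(-914 + T(-52, 61))*(1228 - 1696/(-763)) = (-914 + (-⅙*(-52) - ⅙*61))*(1228 - 1696/(-763)) = (-914 + (26/3 - 61/6))*(1228 - 1696*(-1/763)) = (-914 - 3/2)*(1228 + 1696/763) = -1831/2*938660/763 = -859343230/763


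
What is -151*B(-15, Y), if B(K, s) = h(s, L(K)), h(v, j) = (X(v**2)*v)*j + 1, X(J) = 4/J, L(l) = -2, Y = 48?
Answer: -755/6 ≈ -125.83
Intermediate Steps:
h(v, j) = 1 + 4*j/v (h(v, j) = ((4/(v**2))*v)*j + 1 = ((4/v**2)*v)*j + 1 = (4/v)*j + 1 = 4*j/v + 1 = 1 + 4*j/v)
B(K, s) = (-8 + s)/s (B(K, s) = (s + 4*(-2))/s = (s - 8)/s = (-8 + s)/s)
-151*B(-15, Y) = -151*(-8 + 48)/48 = -151*40/48 = -151*5/6 = -755/6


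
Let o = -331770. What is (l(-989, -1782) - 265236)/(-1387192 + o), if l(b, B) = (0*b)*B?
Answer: 132618/859481 ≈ 0.15430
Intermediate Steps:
l(b, B) = 0 (l(b, B) = 0*B = 0)
(l(-989, -1782) - 265236)/(-1387192 + o) = (0 - 265236)/(-1387192 - 331770) = -265236/(-1718962) = -265236*(-1/1718962) = 132618/859481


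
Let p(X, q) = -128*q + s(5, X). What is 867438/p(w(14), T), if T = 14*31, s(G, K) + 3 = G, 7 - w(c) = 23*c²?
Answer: -39429/2525 ≈ -15.615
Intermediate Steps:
w(c) = 7 - 23*c²
s(G, K) = -3 + G
T = 434
p(X, q) = 2 - 128*q (p(X, q) = -128*q + (-3 + 5) = -128*q + 2 = 2 - 128*q)
867438/p(w(14), T) = 867438/(2 - 128*434) = 867438/(2 - 55552) = 867438/(-55550) = 867438*(-1/55550) = -39429/2525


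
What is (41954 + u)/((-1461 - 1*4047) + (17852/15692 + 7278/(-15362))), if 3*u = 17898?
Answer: -721976209480/82975076249 ≈ -8.7011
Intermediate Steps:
u = 5966 (u = (⅓)*17898 = 5966)
(41954 + u)/((-1461 - 1*4047) + (17852/15692 + 7278/(-15362))) = (41954 + 5966)/((-1461 - 1*4047) + (17852/15692 + 7278/(-15362))) = 47920/((-1461 - 4047) + (17852*(1/15692) + 7278*(-1/15362))) = 47920/(-5508 + (4463/3923 - 3639/7681)) = 47920/(-5508 + 20004506/30132563) = 47920/(-165950152498/30132563) = 47920*(-30132563/165950152498) = -721976209480/82975076249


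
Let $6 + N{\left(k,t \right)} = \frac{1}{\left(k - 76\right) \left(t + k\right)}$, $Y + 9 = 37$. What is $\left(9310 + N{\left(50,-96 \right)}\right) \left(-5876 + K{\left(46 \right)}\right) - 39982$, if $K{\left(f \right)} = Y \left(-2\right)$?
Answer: $- \frac{16514163173}{299} \approx -5.5231 \cdot 10^{7}$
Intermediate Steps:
$Y = 28$ ($Y = -9 + 37 = 28$)
$N{\left(k,t \right)} = -6 + \frac{1}{\left(-76 + k\right) \left(k + t\right)}$ ($N{\left(k,t \right)} = -6 + \frac{1}{\left(k - 76\right) \left(t + k\right)} = -6 + \frac{1}{\left(-76 + k\right) \left(k + t\right)}$)
$K{\left(f \right)} = -56$ ($K{\left(f \right)} = 28 \left(-2\right) = -56$)
$\left(9310 + N{\left(50,-96 \right)}\right) \left(-5876 + K{\left(46 \right)}\right) - 39982 = \left(9310 + \frac{1 - 6 \cdot 50^{2} + 456 \cdot 50 + 456 \left(-96\right) - 300 \left(-96\right)}{50^{2} - 3800 - -7296 + 50 \left(-96\right)}\right) \left(-5876 - 56\right) - 39982 = \left(9310 + \frac{1 - 15000 + 22800 - 43776 + 28800}{2500 - 3800 + 7296 - 4800}\right) \left(-5932\right) - 39982 = \left(9310 + \frac{1 - 15000 + 22800 - 43776 + 28800}{1196}\right) \left(-5932\right) - 39982 = \left(9310 + \frac{1}{1196} \left(-7175\right)\right) \left(-5932\right) - 39982 = \left(9310 - \frac{7175}{1196}\right) \left(-5932\right) - 39982 = \frac{11127585}{1196} \left(-5932\right) - 39982 = - \frac{16502208555}{299} - 39982 = - \frac{16514163173}{299}$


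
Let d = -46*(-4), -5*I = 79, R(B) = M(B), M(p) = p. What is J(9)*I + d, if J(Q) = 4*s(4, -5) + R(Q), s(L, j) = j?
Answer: 1789/5 ≈ 357.80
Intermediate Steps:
R(B) = B
I = -79/5 (I = -⅕*79 = -79/5 ≈ -15.800)
d = 184
J(Q) = -20 + Q (J(Q) = 4*(-5) + Q = -20 + Q)
J(9)*I + d = (-20 + 9)*(-79/5) + 184 = -11*(-79/5) + 184 = 869/5 + 184 = 1789/5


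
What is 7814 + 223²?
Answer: 57543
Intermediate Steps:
7814 + 223² = 7814 + 49729 = 57543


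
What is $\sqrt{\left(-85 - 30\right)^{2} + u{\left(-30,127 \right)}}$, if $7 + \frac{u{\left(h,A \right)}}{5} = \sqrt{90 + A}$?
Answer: $\sqrt{13190 + 5 \sqrt{217}} \approx 115.17$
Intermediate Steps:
$u{\left(h,A \right)} = -35 + 5 \sqrt{90 + A}$
$\sqrt{\left(-85 - 30\right)^{2} + u{\left(-30,127 \right)}} = \sqrt{\left(-85 - 30\right)^{2} - \left(35 - 5 \sqrt{90 + 127}\right)} = \sqrt{\left(-115\right)^{2} - \left(35 - 5 \sqrt{217}\right)} = \sqrt{13225 - \left(35 - 5 \sqrt{217}\right)} = \sqrt{13190 + 5 \sqrt{217}}$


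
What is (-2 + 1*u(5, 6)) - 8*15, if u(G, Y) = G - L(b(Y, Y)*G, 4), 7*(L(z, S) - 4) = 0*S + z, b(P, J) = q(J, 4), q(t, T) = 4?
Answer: -867/7 ≈ -123.86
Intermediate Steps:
b(P, J) = 4
L(z, S) = 4 + z/7 (L(z, S) = 4 + (0*S + z)/7 = 4 + (0 + z)/7 = 4 + z/7)
u(G, Y) = -4 + 3*G/7 (u(G, Y) = G - (4 + (4*G)/7) = G - (4 + 4*G/7) = G + (-4 - 4*G/7) = -4 + 3*G/7)
(-2 + 1*u(5, 6)) - 8*15 = (-2 + 1*(-4 + (3/7)*5)) - 8*15 = (-2 + 1*(-4 + 15/7)) - 120 = (-2 + 1*(-13/7)) - 120 = (-2 - 13/7) - 120 = -27/7 - 120 = -867/7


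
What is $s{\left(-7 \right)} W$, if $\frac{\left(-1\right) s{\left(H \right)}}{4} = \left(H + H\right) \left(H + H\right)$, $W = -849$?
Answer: $665616$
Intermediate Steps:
$s{\left(H \right)} = - 16 H^{2}$ ($s{\left(H \right)} = - 4 \left(H + H\right) \left(H + H\right) = - 4 \cdot 2 H 2 H = - 4 \cdot 4 H^{2} = - 16 H^{2}$)
$s{\left(-7 \right)} W = - 16 \left(-7\right)^{2} \left(-849\right) = \left(-16\right) 49 \left(-849\right) = \left(-784\right) \left(-849\right) = 665616$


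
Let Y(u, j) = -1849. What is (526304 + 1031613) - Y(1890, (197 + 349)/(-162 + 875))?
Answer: 1559766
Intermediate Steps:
(526304 + 1031613) - Y(1890, (197 + 349)/(-162 + 875)) = (526304 + 1031613) - 1*(-1849) = 1557917 + 1849 = 1559766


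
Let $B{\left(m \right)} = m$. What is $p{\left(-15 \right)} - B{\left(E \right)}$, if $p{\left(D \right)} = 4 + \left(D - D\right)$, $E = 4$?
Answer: $0$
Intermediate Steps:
$p{\left(D \right)} = 4$ ($p{\left(D \right)} = 4 + 0 = 4$)
$p{\left(-15 \right)} - B{\left(E \right)} = 4 - 4 = 0$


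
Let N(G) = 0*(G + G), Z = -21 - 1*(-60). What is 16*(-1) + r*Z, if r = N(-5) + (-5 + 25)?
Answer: 764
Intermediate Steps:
Z = 39 (Z = -21 + 60 = 39)
N(G) = 0 (N(G) = 0*(2*G) = 0)
r = 20 (r = 0 + (-5 + 25) = 0 + 20 = 20)
16*(-1) + r*Z = 16*(-1) + 20*39 = -16 + 780 = 764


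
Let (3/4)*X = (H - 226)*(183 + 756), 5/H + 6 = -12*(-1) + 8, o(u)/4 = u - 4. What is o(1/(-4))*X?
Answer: 33618078/7 ≈ 4.8026e+6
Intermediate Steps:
o(u) = -16 + 4*u (o(u) = 4*(u - 4) = 4*(-4 + u) = -16 + 4*u)
H = 5/14 (H = 5/(-6 + (-12*(-1) + 8)) = 5/(-6 + (12 + 8)) = 5/(-6 + 20) = 5/14 ≈ 0.35714)
X = -1977534/7 (X = 4*((5/14 - 226)*(183 + 756))/3 = 4*(-3159/14*939)/3 = (4/3)*(-2966301/14) = -1977534/7 ≈ -2.8251e+5)
o(1/(-4))*X = (-16 + 4*(1/(-4)))*(-1977534/7) = (-16 + 4*(1*(-1/4)))*(-1977534/7) = (-16 + 4*(-1/4))*(-1977534/7) = (-16 - 1)*(-1977534/7) = -17*(-1977534/7) = 33618078/7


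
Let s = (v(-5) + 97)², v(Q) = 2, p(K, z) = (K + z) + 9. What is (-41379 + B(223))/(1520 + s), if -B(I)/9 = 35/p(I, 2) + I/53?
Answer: -57074299/15600338 ≈ -3.6585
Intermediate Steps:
p(K, z) = 9 + K + z
B(I) = -315/(11 + I) - 9*I/53 (B(I) = -9*(35/(9 + I + 2) + I/53) = -9*(35/(11 + I) + I*(1/53)) = -9*(35/(11 + I) + I/53) = -315/(11 + I) - 9*I/53)
s = 9801 (s = (2 + 97)² = 99² = 9801)
(-41379 + B(223))/(1520 + s) = (-41379 + 9*(-1855 - 1*223*(11 + 223))/(53*(11 + 223)))/(1520 + 9801) = (-41379 + (9/53)*(-1855 - 1*223*234)/234)/11321 = (-41379 + (9/53)*(1/234)*(-1855 - 52182))*(1/11321) = (-41379 + (9/53)*(1/234)*(-54037))*(1/11321) = (-41379 - 54037/1378)*(1/11321) = -57074299/1378*1/11321 = -57074299/15600338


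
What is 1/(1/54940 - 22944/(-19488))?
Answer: 11152820/13130863 ≈ 0.84936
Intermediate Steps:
1/(1/54940 - 22944/(-19488)) = 1/(1/54940 - 22944*(-1/19488)) = 1/(1/54940 + 239/203) = 1/(13130863/11152820) = 11152820/13130863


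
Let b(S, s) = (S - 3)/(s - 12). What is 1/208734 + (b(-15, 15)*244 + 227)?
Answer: -258203957/208734 ≈ -1237.0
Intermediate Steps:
b(S, s) = (-3 + S)/(-12 + s)
1/208734 + (b(-15, 15)*244 + 227) = 1/208734 + (((-3 - 15)/(-12 + 15))*244 + 227) = 1/208734 + ((-18/3)*244 + 227) = 1/208734 + (((⅓)*(-18))*244 + 227) = 1/208734 + (-6*244 + 227) = 1/208734 + (-1464 + 227) = 1/208734 - 1237 = -258203957/208734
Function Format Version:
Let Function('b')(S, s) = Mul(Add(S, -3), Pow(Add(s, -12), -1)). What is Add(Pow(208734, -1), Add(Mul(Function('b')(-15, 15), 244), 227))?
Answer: Rational(-258203957, 208734) ≈ -1237.0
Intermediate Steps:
Function('b')(S, s) = Mul(Pow(Add(-12, s), -1), Add(-3, S)) (Function('b')(S, s) = Mul(Add(-3, S), Pow(Add(-12, s), -1)) = Mul(Pow(Add(-12, s), -1), Add(-3, S)))
Add(Pow(208734, -1), Add(Mul(Function('b')(-15, 15), 244), 227)) = Add(Pow(208734, -1), Add(Mul(Mul(Pow(Add(-12, 15), -1), Add(-3, -15)), 244), 227)) = Add(Rational(1, 208734), Add(Mul(Mul(Pow(3, -1), -18), 244), 227)) = Add(Rational(1, 208734), Add(Mul(Mul(Rational(1, 3), -18), 244), 227)) = Add(Rational(1, 208734), Add(Mul(-6, 244), 227)) = Add(Rational(1, 208734), Add(-1464, 227)) = Add(Rational(1, 208734), -1237) = Rational(-258203957, 208734)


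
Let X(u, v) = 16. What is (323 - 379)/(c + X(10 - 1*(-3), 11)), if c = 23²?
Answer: -56/545 ≈ -0.10275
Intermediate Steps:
c = 529
(323 - 379)/(c + X(10 - 1*(-3), 11)) = (323 - 379)/(529 + 16) = -56/545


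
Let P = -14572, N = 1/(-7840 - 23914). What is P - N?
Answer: -462719287/31754 ≈ -14572.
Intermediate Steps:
N = -1/31754 (N = 1/(-31754) = -1/31754 ≈ -3.1492e-5)
P - N = -14572 - 1*(-1/31754) = -14572 + 1/31754 = -462719287/31754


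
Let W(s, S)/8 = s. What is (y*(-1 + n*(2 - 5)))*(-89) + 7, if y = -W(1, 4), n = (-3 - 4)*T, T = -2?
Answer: -30609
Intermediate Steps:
W(s, S) = 8*s
n = 14 (n = (-3 - 4)*(-2) = -7*(-2) = 14)
y = -8 ≈ -8.0000
(y*(-1 + n*(2 - 5)))*(-89) + 7 = -8*(-1 + 14*(2 - 5))*(-89) + 7 = -8*(-1 + 14*(-3))*(-89) + 7 = -8*(-1 - 42)*(-89) + 7 = -8*(-43)*(-89) + 7 = 344*(-89) + 7 = -30616 + 7 = -30609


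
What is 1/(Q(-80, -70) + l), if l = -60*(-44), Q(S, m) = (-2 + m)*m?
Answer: 1/7680 ≈ 0.00013021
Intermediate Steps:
Q(S, m) = m*(-2 + m)
l = 2640
1/(Q(-80, -70) + l) = 1/(-70*(-2 - 70) + 2640) = 1/(-70*(-72) + 2640) = 1/(5040 + 2640) = 1/7680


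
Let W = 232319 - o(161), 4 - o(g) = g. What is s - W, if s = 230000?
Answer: -2476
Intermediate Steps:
o(g) = 4 - g
W = 232476 (W = 232319 - (4 - 1*161) = 232319 - (4 - 161) = 232319 - 1*(-157) = 232319 + 157 = 232476)
s - W = 230000 - 1*232476 = 230000 - 232476 = -2476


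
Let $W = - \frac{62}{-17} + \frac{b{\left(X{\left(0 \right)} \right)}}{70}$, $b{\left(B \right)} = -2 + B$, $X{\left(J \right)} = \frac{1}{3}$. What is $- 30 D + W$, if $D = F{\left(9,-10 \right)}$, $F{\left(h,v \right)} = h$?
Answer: $- \frac{190193}{714} \approx -266.38$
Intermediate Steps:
$X{\left(J \right)} = \frac{1}{3}$
$D = 9$
$W = \frac{2587}{714}$ ($W = - \frac{62}{-17} + \frac{-2 + \frac{1}{3}}{70} = \left(-62\right) \left(- \frac{1}{17}\right) - \frac{1}{42} = \frac{62}{17} - \frac{1}{42} = \frac{2587}{714} \approx 3.6232$)
$- 30 D + W = \left(-30\right) 9 + \frac{2587}{714} = -270 + \frac{2587}{714} = - \frac{190193}{714}$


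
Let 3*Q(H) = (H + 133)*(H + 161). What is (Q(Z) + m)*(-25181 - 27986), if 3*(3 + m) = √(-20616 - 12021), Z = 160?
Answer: -1666679116 - 53167*I*√32637/3 ≈ -1.6667e+9 - 3.2017e+6*I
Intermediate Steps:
Q(H) = (133 + H)*(161 + H)/3 (Q(H) = ((H + 133)*(H + 161))/3 = ((133 + H)*(161 + H))/3 = (133 + H)*(161 + H)/3)
m = -3 + I*√32637/3 (m = -3 + √(-20616 - 12021)/3 = -3 + √(-32637)/3 = -3 + (I*√32637)/3 = -3 + I*√32637/3 ≈ -3.0 + 60.219*I)
(Q(Z) + m)*(-25181 - 27986) = ((21413/3 + 98*160 + (⅓)*160²) + (-3 + I*√32637/3))*(-25181 - 27986) = ((21413/3 + 15680 + (⅓)*25600) + (-3 + I*√32637/3))*(-53167) = ((21413/3 + 15680 + 25600/3) + (-3 + I*√32637/3))*(-53167) = (31351 + (-3 + I*√32637/3))*(-53167) = (31348 + I*√32637/3)*(-53167) = -1666679116 - 53167*I*√32637/3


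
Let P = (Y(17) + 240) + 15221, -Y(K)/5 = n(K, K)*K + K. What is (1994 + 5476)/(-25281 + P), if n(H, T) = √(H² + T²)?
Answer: -2959614/3757319 + 431766*√2/3757319 ≈ -0.62518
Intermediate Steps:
Y(K) = -5*K - 5*K*√2*√(K²) (Y(K) = -5*(√(K² + K²)*K + K) = -5*(√(2*K²)*K + K) = -5*((√2*√(K²))*K + K) = -5*(K*√2*√(K²) + K) = -5*(K + K*√2*√(K²)) = -5*K - 5*K*√2*√(K²))
P = 15376 - 1445*√2 (P = (-5*17*(1 + √2*√(17²)) + 240) + 15221 = (-5*17*(1 + √2*√289) + 240) + 15221 = (-5*17*(1 + √2*17) + 240) + 15221 = (-5*17*(1 + 17*√2) + 240) + 15221 = ((-85 - 1445*√2) + 240) + 15221 = (155 - 1445*√2) + 15221 = 15376 - 1445*√2 ≈ 13332.)
(1994 + 5476)/(-25281 + P) = (1994 + 5476)/(-25281 + (15376 - 1445*√2)) = 7470/(-9905 - 1445*√2)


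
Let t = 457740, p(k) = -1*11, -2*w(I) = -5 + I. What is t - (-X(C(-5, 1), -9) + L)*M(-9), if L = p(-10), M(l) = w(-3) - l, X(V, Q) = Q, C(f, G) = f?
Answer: 457766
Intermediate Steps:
w(I) = 5/2 - I/2 (w(I) = -(-5 + I)/2 = 5/2 - I/2)
M(l) = 4 - l (M(l) = (5/2 - 1/2*(-3)) - l = (5/2 + 3/2) - l = 4 - l)
p(k) = -11
L = -11
t - (-X(C(-5, 1), -9) + L)*M(-9) = 457740 - (-1*(-9) - 11)*(4 - 1*(-9)) = 457740 - (9 - 11)*(4 + 9) = 457740 - (-2)*13 = 457740 - 1*(-26) = 457740 + 26 = 457766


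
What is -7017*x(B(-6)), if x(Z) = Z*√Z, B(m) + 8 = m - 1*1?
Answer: 105255*I*√15 ≈ 4.0765e+5*I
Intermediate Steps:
B(m) = -9 + m (B(m) = -8 + (m - 1*1) = -8 + (m - 1) = -8 + (-1 + m) = -9 + m)
x(Z) = Z^(3/2)
-7017*x(B(-6)) = -7017*(-9 - 6)^(3/2) = -(-105255)*I*√15 = 105255*I*√15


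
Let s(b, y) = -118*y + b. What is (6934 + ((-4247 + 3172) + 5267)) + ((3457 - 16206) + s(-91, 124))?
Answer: -16346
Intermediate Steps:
s(b, y) = b - 118*y
(6934 + ((-4247 + 3172) + 5267)) + ((3457 - 16206) + s(-91, 124)) = (6934 + ((-4247 + 3172) + 5267)) + ((3457 - 16206) + (-91 - 118*124)) = (6934 + (-1075 + 5267)) + (-12749 + (-91 - 14632)) = (6934 + 4192) + (-12749 - 14723) = 11126 - 27472 = -16346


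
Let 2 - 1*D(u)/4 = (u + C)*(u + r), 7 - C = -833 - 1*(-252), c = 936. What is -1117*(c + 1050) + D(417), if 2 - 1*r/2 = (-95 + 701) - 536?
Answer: -3347974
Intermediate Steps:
r = -136 (r = 4 - 2*((-95 + 701) - 536) = 4 - 2*(606 - 536) = 4 - 2*70 = 4 - 140 = -136)
C = 588 (C = 7 - (-833 - 1*(-252)) = 7 - (-833 + 252) = 7 - 1*(-581) = 7 + 581 = 588)
D(u) = 8 - 4*(-136 + u)*(588 + u) (D(u) = 8 - 4*(u + 588)*(u - 136) = 8 - 4*(588 + u)*(-136 + u) = 8 - 4*(-136 + u)*(588 + u))
-1117*(c + 1050) + D(417) = -1117*(936 + 1050) + (319880 - 1808*417 - 4*417**2) = -1117*1986 + (319880 - 753936 - 4*173889) = -2218362 + (319880 - 753936 - 695556) = -2218362 - 1129612 = -3347974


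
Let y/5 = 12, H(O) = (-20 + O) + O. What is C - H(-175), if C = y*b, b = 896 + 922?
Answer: 109450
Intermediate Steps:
b = 1818
H(O) = -20 + 2*O
y = 60 (y = 5*12 = 60)
C = 109080 (C = 60*1818 = 109080)
C - H(-175) = 109080 - (-20 + 2*(-175)) = 109080 - (-20 - 350) = 109080 - 1*(-370) = 109080 + 370 = 109450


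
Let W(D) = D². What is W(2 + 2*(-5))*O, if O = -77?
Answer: -4928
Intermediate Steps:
W(2 + 2*(-5))*O = (2 + 2*(-5))²*(-77) = (2 - 10)²*(-77) = (-8)²*(-77) = 64*(-77) = -4928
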